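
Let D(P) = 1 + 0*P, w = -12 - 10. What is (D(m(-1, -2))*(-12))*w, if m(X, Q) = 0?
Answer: 264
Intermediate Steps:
w = -22
D(P) = 1 (D(P) = 1 + 0 = 1)
(D(m(-1, -2))*(-12))*w = (1*(-12))*(-22) = -12*(-22) = 264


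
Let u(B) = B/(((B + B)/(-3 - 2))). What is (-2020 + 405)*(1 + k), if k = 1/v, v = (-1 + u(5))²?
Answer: -85595/49 ≈ -1746.8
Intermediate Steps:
u(B) = -5/2 (u(B) = B/(((2*B)/(-5))) = B/(((2*B)*(-⅕))) = B/((-2*B/5)) = B*(-5/(2*B)) = -5/2)
v = 49/4 (v = (-1 - 5/2)² = (-7/2)² = 49/4 ≈ 12.250)
k = 4/49 (k = 1/(49/4) = 4/49 ≈ 0.081633)
(-2020 + 405)*(1 + k) = (-2020 + 405)*(1 + 4/49) = -1615*53/49 = -85595/49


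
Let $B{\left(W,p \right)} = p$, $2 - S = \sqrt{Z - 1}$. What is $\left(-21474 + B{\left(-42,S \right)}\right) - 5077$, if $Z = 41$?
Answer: $-26549 - 2 \sqrt{10} \approx -26555.0$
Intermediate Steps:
$S = 2 - 2 \sqrt{10}$ ($S = 2 - \sqrt{41 - 1} = 2 - \sqrt{40} = 2 - 2 \sqrt{10} \approx -4.3246$)
$\left(-21474 + B{\left(-42,S \right)}\right) - 5077 = \left(-21474 + \left(2 - 2 \sqrt{10}\right)\right) - 5077 = \left(-21472 - 2 \sqrt{10}\right) - 5077 = -26549 - 2 \sqrt{10}$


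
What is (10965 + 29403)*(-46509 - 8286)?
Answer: -2211964560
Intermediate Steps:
(10965 + 29403)*(-46509 - 8286) = 40368*(-54795) = -2211964560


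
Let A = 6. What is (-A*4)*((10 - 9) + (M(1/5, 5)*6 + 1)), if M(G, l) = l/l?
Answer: -192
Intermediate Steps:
M(G, l) = 1
(-A*4)*((10 - 9) + (M(1/5, 5)*6 + 1)) = (-1*6*4)*((10 - 9) + (1*6 + 1)) = (-6*4)*(1 + (6 + 1)) = -24*(1 + 7) = -24*8 = -192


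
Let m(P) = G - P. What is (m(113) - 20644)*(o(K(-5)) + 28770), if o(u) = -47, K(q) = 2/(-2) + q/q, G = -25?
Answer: -596921386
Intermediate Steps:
K(q) = 0 (K(q) = 2*(-1/2) + 1 = -1 + 1 = 0)
m(P) = -25 - P
(m(113) - 20644)*(o(K(-5)) + 28770) = ((-25 - 1*113) - 20644)*(-47 + 28770) = ((-25 - 113) - 20644)*28723 = (-138 - 20644)*28723 = -20782*28723 = -596921386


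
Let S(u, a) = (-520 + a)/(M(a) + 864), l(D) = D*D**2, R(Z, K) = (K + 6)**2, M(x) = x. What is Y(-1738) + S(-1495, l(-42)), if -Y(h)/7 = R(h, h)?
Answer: -192201714178/9153 ≈ -2.0999e+7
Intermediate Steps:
R(Z, K) = (6 + K)**2
Y(h) = -7*(6 + h)**2
l(D) = D**3
S(u, a) = (-520 + a)/(864 + a) (S(u, a) = (-520 + a)/(a + 864) = (-520 + a)/(864 + a))
Y(-1738) + S(-1495, l(-42)) = -7*(6 - 1738)**2 + (-520 + (-42)**3)/(864 + (-42)**3) = -7*(-1732)**2 + (-520 - 74088)/(864 - 74088) = -7*2999824 - 74608/(-73224) = -20998768 - 1/73224*(-74608) = -20998768 + 9326/9153 = -192201714178/9153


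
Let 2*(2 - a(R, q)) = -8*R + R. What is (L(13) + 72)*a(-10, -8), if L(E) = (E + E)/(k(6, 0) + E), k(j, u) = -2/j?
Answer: -46431/19 ≈ -2443.7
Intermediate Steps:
a(R, q) = 2 + 7*R/2 (a(R, q) = 2 - (-8*R + R)/2 = 2 - (-7)*R/2 = 2 + 7*R/2)
L(E) = 2*E/(-⅓ + E) (L(E) = (E + E)/(-2/6 + E) = (2*E)/(-2*⅙ + E) = (2*E)/(-⅓ + E) = 2*E/(-⅓ + E))
(L(13) + 72)*a(-10, -8) = (6*13/(-1 + 3*13) + 72)*(2 + (7/2)*(-10)) = (6*13/(-1 + 39) + 72)*(2 - 35) = (6*13/38 + 72)*(-33) = (6*13*(1/38) + 72)*(-33) = (39/19 + 72)*(-33) = (1407/19)*(-33) = -46431/19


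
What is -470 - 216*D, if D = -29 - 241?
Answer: 57850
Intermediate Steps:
D = -270
-470 - 216*D = -470 - 216*(-270) = -470 + 58320 = 57850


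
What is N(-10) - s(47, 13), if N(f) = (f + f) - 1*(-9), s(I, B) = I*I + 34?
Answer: -2254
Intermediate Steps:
s(I, B) = 34 + I² (s(I, B) = I² + 34 = 34 + I²)
N(f) = 9 + 2*f (N(f) = 2*f + 9 = 9 + 2*f)
N(-10) - s(47, 13) = (9 + 2*(-10)) - (34 + 47²) = (9 - 20) - (34 + 2209) = -11 - 1*2243 = -11 - 2243 = -2254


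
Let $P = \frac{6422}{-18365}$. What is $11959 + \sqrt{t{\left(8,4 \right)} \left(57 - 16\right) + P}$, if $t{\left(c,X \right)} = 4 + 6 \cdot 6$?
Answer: $11959 + \frac{\sqrt{553010148970}}{18365} \approx 12000.0$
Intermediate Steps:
$P = - \frac{6422}{18365}$ ($P = 6422 \left(- \frac{1}{18365}\right) = - \frac{6422}{18365} \approx -0.34969$)
$t{\left(c,X \right)} = 40$ ($t{\left(c,X \right)} = 4 + 36 = 40$)
$11959 + \sqrt{t{\left(8,4 \right)} \left(57 - 16\right) + P} = 11959 + \sqrt{40 \left(57 - 16\right) - \frac{6422}{18365}} = 11959 + \sqrt{40 \cdot 41 - \frac{6422}{18365}} = 11959 + \sqrt{1640 - \frac{6422}{18365}} = 11959 + \sqrt{\frac{30112178}{18365}} = 11959 + \frac{\sqrt{553010148970}}{18365}$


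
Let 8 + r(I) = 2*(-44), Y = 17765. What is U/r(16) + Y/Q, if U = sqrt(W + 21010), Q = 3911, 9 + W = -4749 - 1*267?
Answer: 17765/3911 - sqrt(15985)/96 ≈ 3.2253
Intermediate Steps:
W = -5025 (W = -9 + (-4749 - 1*267) = -9 + (-4749 - 267) = -9 - 5016 = -5025)
r(I) = -96 (r(I) = -8 + 2*(-44) = -8 - 88 = -96)
U = sqrt(15985) (U = sqrt(-5025 + 21010) = sqrt(15985) ≈ 126.43)
U/r(16) + Y/Q = sqrt(15985)/(-96) + 17765/3911 = sqrt(15985)*(-1/96) + 17765*(1/3911) = -sqrt(15985)/96 + 17765/3911 = 17765/3911 - sqrt(15985)/96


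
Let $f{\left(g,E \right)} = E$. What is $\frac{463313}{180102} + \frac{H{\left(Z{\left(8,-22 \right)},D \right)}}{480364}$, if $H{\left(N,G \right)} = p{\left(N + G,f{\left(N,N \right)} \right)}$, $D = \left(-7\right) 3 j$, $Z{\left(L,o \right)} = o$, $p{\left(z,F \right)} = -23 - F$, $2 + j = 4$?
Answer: $\frac{111279352915}{43257258564} \approx 2.5725$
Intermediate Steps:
$j = 2$ ($j = -2 + 4 = 2$)
$D = -42$ ($D = \left(-7\right) 3 \cdot 2 = \left(-21\right) 2 = -42$)
$H{\left(N,G \right)} = -23 - N$
$\frac{463313}{180102} + \frac{H{\left(Z{\left(8,-22 \right)},D \right)}}{480364} = \frac{463313}{180102} + \frac{-23 - -22}{480364} = 463313 \cdot \frac{1}{180102} + \left(-23 + 22\right) \frac{1}{480364} = \frac{463313}{180102} - \frac{1}{480364} = \frac{111279352915}{43257258564}$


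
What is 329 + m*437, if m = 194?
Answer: 85107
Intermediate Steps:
329 + m*437 = 329 + 194*437 = 329 + 84778 = 85107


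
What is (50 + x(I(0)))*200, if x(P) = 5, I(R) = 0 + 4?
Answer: 11000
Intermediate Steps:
I(R) = 4
(50 + x(I(0)))*200 = (50 + 5)*200 = 55*200 = 11000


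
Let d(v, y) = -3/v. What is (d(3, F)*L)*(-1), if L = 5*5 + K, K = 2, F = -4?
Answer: 27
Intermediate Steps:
L = 27 (L = 5*5 + 2 = 25 + 2 = 27)
(d(3, F)*L)*(-1) = (-3/3*27)*(-1) = (-3*1/3*27)*(-1) = -1*27*(-1) = -27*(-1) = 27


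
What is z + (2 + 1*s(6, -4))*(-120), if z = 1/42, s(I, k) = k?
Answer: 10081/42 ≈ 240.02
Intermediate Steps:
z = 1/42 ≈ 0.023810
z + (2 + 1*s(6, -4))*(-120) = 1/42 + (2 + 1*(-4))*(-120) = 1/42 + (2 - 4)*(-120) = 1/42 - 2*(-120) = 1/42 + 240 = 10081/42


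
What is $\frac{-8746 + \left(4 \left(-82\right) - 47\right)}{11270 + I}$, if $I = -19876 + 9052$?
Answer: $- \frac{9121}{446} \approx -20.451$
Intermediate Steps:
$I = -10824$
$\frac{-8746 + \left(4 \left(-82\right) - 47\right)}{11270 + I} = \frac{-8746 + \left(4 \left(-82\right) - 47\right)}{11270 - 10824} = \frac{-8746 - 375}{446} = \left(-8746 - 375\right) \frac{1}{446} = \left(-9121\right) \frac{1}{446} = - \frac{9121}{446}$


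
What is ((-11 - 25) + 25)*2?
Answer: -22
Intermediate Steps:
((-11 - 25) + 25)*2 = (-36 + 25)*2 = -11*2 = -22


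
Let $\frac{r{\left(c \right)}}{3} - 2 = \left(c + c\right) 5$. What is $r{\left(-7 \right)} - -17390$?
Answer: $17186$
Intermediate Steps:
$r{\left(c \right)} = 6 + 30 c$ ($r{\left(c \right)} = 6 + 3 \left(c + c\right) 5 = 6 + 3 \cdot 2 c 5 = 6 + 3 \cdot 10 c = 6 + 30 c$)
$r{\left(-7 \right)} - -17390 = \left(6 + 30 \left(-7\right)\right) - -17390 = \left(6 - 210\right) + 17390 = -204 + 17390 = 17186$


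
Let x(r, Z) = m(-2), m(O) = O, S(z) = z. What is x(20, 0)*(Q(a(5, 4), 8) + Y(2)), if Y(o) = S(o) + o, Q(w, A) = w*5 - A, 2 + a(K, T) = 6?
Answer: -32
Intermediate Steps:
a(K, T) = 4 (a(K, T) = -2 + 6 = 4)
Q(w, A) = -A + 5*w (Q(w, A) = 5*w - A = -A + 5*w)
Y(o) = 2*o (Y(o) = o + o = 2*o)
x(r, Z) = -2
x(20, 0)*(Q(a(5, 4), 8) + Y(2)) = -2*((-1*8 + 5*4) + 2*2) = -2*((-8 + 20) + 4) = -2*(12 + 4) = -2*16 = -32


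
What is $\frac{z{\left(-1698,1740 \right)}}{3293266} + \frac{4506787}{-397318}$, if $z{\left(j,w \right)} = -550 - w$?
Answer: $- \frac{7421479127281}{654236930294} \approx -11.344$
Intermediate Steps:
$\frac{z{\left(-1698,1740 \right)}}{3293266} + \frac{4506787}{-397318} = \frac{-550 - 1740}{3293266} + \frac{4506787}{-397318} = \left(-550 - 1740\right) \frac{1}{3293266} + 4506787 \left(- \frac{1}{397318}\right) = \left(-2290\right) \frac{1}{3293266} - \frac{4506787}{397318} = - \frac{1145}{1646633} - \frac{4506787}{397318} = - \frac{7421479127281}{654236930294}$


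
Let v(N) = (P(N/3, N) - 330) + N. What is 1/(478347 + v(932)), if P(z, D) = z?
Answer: 3/1437779 ≈ 2.0866e-6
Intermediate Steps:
v(N) = -330 + 4*N/3 (v(N) = (N/3 - 330) + N = (-330 + N/3) + N = -330 + 4*N/3)
1/(478347 + v(932)) = 1/(478347 + (-330 + (4/3)*932)) = 1/(478347 + (-330 + 3728/3)) = 1/(478347 + 2738/3) = 1/(1437779/3) = 3/1437779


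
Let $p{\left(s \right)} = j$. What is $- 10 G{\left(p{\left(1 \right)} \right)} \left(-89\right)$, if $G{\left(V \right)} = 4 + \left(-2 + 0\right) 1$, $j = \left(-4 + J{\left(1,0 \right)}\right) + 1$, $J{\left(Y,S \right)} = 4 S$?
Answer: $1780$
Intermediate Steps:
$j = -3$ ($j = \left(-4 + 4 \cdot 0\right) + 1 = \left(-4 + 0\right) + 1 = -4 + 1 = -3$)
$p{\left(s \right)} = -3$
$G{\left(V \right)} = 2$ ($G{\left(V \right)} = 4 - 2 = 2$)
$- 10 G{\left(p{\left(1 \right)} \right)} \left(-89\right) = \left(-10\right) 2 \left(-89\right) = \left(-20\right) \left(-89\right) = 1780$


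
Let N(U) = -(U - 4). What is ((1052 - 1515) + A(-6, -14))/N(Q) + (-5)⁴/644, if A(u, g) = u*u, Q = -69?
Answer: -229363/47012 ≈ -4.8788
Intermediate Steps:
N(U) = 4 - U (N(U) = -(-4 + U) = 4 - U)
A(u, g) = u²
((1052 - 1515) + A(-6, -14))/N(Q) + (-5)⁴/644 = ((1052 - 1515) + (-6)²)/(4 - 1*(-69)) + (-5)⁴/644 = (-463 + 36)/(4 + 69) + 625*(1/644) = -427/73 + 625/644 = -229363/47012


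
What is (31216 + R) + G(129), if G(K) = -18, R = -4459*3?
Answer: 17821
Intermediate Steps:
R = -13377
(31216 + R) + G(129) = (31216 - 13377) - 18 = 17839 - 18 = 17821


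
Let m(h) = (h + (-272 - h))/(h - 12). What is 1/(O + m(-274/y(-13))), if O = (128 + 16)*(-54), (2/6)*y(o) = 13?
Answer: -371/2879592 ≈ -0.00012884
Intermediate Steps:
y(o) = 39 (y(o) = 3*13 = 39)
m(h) = -272/(-12 + h)
O = -7776 (O = 144*(-54) = -7776)
1/(O + m(-274/y(-13))) = 1/(-7776 - 272/(-12 - 274/39)) = 1/(-7776 - 272/(-742/39)) = 1/(-7776 - 272*(-39/742)) = 1/(-7776 + 5304/371) = 1/(-2879592/371) = -371/2879592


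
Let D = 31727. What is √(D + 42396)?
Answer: √74123 ≈ 272.26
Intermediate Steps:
√(D + 42396) = √(31727 + 42396) = √74123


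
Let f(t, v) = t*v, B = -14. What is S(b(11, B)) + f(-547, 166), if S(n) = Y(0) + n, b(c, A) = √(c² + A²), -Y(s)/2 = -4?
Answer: -90794 + √317 ≈ -90776.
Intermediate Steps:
Y(s) = 8 (Y(s) = -2*(-4) = 8)
b(c, A) = √(A² + c²)
S(n) = 8 + n
S(b(11, B)) + f(-547, 166) = (8 + √((-14)² + 11²)) - 547*166 = (8 + √(196 + 121)) - 90802 = (8 + √317) - 90802 = -90794 + √317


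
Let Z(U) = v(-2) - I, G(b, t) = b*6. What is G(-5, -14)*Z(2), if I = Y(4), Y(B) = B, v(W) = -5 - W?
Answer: 210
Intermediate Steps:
I = 4
G(b, t) = 6*b
Z(U) = -7 (Z(U) = (-5 - 1*(-2)) - 1*4 = (-5 + 2) - 4 = -3 - 4 = -7)
G(-5, -14)*Z(2) = (6*(-5))*(-7) = -30*(-7) = 210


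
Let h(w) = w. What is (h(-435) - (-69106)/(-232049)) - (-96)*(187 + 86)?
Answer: 5980529771/232049 ≈ 25773.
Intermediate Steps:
(h(-435) - (-69106)/(-232049)) - (-96)*(187 + 86) = (-435 - (-69106)/(-232049)) - (-96)*(187 + 86) = (-435 - (-69106)*(-1)/232049) - (-96)*273 = (-435 - 1*69106/232049) - 1*(-26208) = (-435 - 69106/232049) + 26208 = -101010421/232049 + 26208 = 5980529771/232049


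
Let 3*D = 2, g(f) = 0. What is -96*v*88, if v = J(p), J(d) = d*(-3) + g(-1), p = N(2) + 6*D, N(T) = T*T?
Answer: 202752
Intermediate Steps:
N(T) = T**2
D = 2/3 (D = (1/3)*2 = 2/3 ≈ 0.66667)
p = 8 (p = 2**2 + 6*(2/3) = 4 + 4 = 8)
J(d) = -3*d (J(d) = d*(-3) + 0 = -3*d + 0 = -3*d)
v = -24 (v = -3*8 = -24)
-96*v*88 = -96*(-24)*88 = 2304*88 = 202752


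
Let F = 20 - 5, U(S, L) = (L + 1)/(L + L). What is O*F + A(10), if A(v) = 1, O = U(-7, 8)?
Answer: 151/16 ≈ 9.4375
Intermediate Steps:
U(S, L) = (1 + L)/(2*L) (U(S, L) = (1 + L)/((2*L)) = (1 + L)*(1/(2*L)) = (1 + L)/(2*L))
O = 9/16 (O = (½)*(1 + 8)/8 = (½)*(⅛)*9 = 9/16 ≈ 0.56250)
F = 15
O*F + A(10) = (9/16)*15 + 1 = 135/16 + 1 = 151/16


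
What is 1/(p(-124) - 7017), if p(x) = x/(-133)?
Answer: -133/933137 ≈ -0.00014253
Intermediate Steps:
p(x) = -x/133 (p(x) = x*(-1/133) = -x/133)
1/(p(-124) - 7017) = 1/(-1/133*(-124) - 7017) = 1/(124/133 - 7017) = 1/(-933137/133) = -133/933137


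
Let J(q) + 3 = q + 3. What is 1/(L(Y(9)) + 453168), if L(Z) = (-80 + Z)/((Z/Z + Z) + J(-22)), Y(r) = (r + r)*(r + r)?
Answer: 303/137310148 ≈ 2.2067e-6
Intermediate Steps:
Y(r) = 4*r² (Y(r) = (2*r)*(2*r) = 4*r²)
J(q) = q (J(q) = -3 + (q + 3) = -3 + (3 + q) = q)
L(Z) = (-80 + Z)/(-21 + Z) (L(Z) = (-80 + Z)/((Z/Z + Z) - 22) = (-80 + Z)/((1 + Z) - 22) = (-80 + Z)/(-21 + Z))
1/(L(Y(9)) + 453168) = 1/((-80 + 4*9²)/(-21 + 4*9²) + 453168) = 1/((-80 + 4*81)/(-21 + 4*81) + 453168) = 1/((-80 + 324)/(-21 + 324) + 453168) = 1/(244/303 + 453168) = 1/(137310148/303) = 303/137310148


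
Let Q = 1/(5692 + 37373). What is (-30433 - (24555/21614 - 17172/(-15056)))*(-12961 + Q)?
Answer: 3141031559472366994/7962630021 ≈ 3.9447e+8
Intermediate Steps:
Q = 1/43065 ≈ 2.3221e-5
(-30433 - (24555/21614 - 17172/(-15056)))*(-12961 + Q) = (-30433 - (24555/21614 - 17172/(-15056)))*(-12961 + 1/43065) = (-30433 - (24555*(1/21614) - 17172*(-1/15056)))*(-558165464/43065) = (-30433 - (24555/21614 + 4293/3764))*(-558165464/43065) = (-30433 - 1*92606961/40677548)*(-558165464/43065) = (-30433 - 92606961/40677548)*(-558165464/43065) = -1238032425245/40677548*(-558165464/43065) = 3141031559472366994/7962630021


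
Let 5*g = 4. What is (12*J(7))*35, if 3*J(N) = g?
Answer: 112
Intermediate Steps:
g = ⅘ (g = (⅕)*4 = ⅘ ≈ 0.80000)
J(N) = 4/15 (J(N) = (⅓)*(⅘) = 4/15)
(12*J(7))*35 = (12*(4/15))*35 = (16/5)*35 = 112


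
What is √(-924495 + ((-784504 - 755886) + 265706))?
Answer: I*√2199179 ≈ 1483.0*I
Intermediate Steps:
√(-924495 + ((-784504 - 755886) + 265706)) = √(-924495 + (-1540390 + 265706)) = √(-924495 - 1274684) = √(-2199179) = I*√2199179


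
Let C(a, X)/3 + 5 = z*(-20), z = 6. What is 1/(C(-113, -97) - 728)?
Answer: -1/1103 ≈ -0.00090662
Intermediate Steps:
C(a, X) = -375 (C(a, X) = -15 + 3*(6*(-20)) = -15 + 3*(-120) = -15 - 360 = -375)
1/(C(-113, -97) - 728) = 1/(-375 - 728) = 1/(-1103) = -1/1103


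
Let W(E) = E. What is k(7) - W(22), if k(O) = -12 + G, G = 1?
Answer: -33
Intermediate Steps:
k(O) = -11 (k(O) = -12 + 1 = -11)
k(7) - W(22) = -11 - 1*22 = -11 - 22 = -33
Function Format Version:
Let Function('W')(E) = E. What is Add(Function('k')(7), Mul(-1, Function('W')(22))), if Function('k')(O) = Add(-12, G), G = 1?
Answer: -33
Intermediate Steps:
Function('k')(O) = -11 (Function('k')(O) = Add(-12, 1) = -11)
Add(Function('k')(7), Mul(-1, Function('W')(22))) = Add(-11, Mul(-1, 22)) = Add(-11, -22) = -33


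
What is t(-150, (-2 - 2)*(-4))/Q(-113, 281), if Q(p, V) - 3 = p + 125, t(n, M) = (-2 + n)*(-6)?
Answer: 304/5 ≈ 60.800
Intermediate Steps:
t(n, M) = 12 - 6*n
Q(p, V) = 128 + p (Q(p, V) = 3 + (p + 125) = 3 + (125 + p) = 128 + p)
t(-150, (-2 - 2)*(-4))/Q(-113, 281) = (12 - 6*(-150))/(128 - 113) = (12 + 900)/15 = 912*(1/15) = 304/5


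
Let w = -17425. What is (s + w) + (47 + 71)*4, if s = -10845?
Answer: -27798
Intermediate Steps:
(s + w) + (47 + 71)*4 = (-10845 - 17425) + (47 + 71)*4 = -28270 + 118*4 = -28270 + 472 = -27798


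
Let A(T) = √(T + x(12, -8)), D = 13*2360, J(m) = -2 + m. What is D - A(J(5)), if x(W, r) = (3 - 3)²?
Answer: 30680 - √3 ≈ 30678.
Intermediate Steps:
x(W, r) = 0 (x(W, r) = 0² = 0)
D = 30680
A(T) = √T (A(T) = √(T + 0) = √T)
D - A(J(5)) = 30680 - √(-2 + 5) = 30680 - √3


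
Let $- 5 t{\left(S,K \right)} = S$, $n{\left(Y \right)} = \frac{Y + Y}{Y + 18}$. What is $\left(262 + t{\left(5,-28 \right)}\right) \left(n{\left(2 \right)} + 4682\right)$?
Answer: $\frac{6110271}{5} \approx 1.2221 \cdot 10^{6}$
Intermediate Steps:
$n{\left(Y \right)} = \frac{2 Y}{18 + Y}$
$t{\left(S,K \right)} = - \frac{S}{5}$
$\left(262 + t{\left(5,-28 \right)}\right) \left(n{\left(2 \right)} + 4682\right) = \left(262 - 1\right) \left(2 \cdot 2 \frac{1}{18 + 2} + 4682\right) = \left(262 - 1\right) \left(2 \cdot 2 \cdot \frac{1}{20} + 4682\right) = 261 \left(2 \cdot 2 \cdot \frac{1}{20} + 4682\right) = 261 \left(\frac{1}{5} + 4682\right) = 261 \cdot \frac{23411}{5} = \frac{6110271}{5}$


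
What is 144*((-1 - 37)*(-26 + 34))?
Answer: -43776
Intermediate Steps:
144*((-1 - 37)*(-26 + 34)) = 144*(-38*8) = 144*(-304) = -43776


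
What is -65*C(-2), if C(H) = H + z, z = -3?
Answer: 325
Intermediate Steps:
C(H) = -3 + H (C(H) = H - 3 = -3 + H)
-65*C(-2) = -65*(-3 - 2) = -65*(-5) = 325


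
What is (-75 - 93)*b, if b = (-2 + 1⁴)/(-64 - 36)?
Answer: -42/25 ≈ -1.6800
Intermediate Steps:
b = 1/100 (b = (-2 + 1)/(-100) = -1*(-1/100) = 1/100 ≈ 0.010000)
(-75 - 93)*b = (-75 - 93)*(1/100) = -168*1/100 = -42/25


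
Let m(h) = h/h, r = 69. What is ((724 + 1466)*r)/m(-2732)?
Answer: 151110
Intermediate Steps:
m(h) = 1
((724 + 1466)*r)/m(-2732) = ((724 + 1466)*69)/1 = (2190*69)*1 = 151110*1 = 151110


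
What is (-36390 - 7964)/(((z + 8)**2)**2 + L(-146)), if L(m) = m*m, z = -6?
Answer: -22177/10666 ≈ -2.0792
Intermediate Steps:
L(m) = m**2
(-36390 - 7964)/(((z + 8)**2)**2 + L(-146)) = (-36390 - 7964)/(((-6 + 8)**2)**2 + (-146)**2) = -44354/((2**2)**2 + 21316) = -44354/(4**2 + 21316) = -44354/(16 + 21316) = -44354/21332 = -44354*1/21332 = -22177/10666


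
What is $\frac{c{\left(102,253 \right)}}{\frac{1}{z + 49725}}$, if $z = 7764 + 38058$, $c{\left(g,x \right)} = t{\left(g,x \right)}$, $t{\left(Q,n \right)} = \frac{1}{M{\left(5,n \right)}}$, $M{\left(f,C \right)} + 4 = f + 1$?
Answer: $\frac{95547}{2} \approx 47774.0$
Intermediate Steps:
$M{\left(f,C \right)} = -3 + f$ ($M{\left(f,C \right)} = -4 + \left(f + 1\right) = -4 + \left(1 + f\right) = -3 + f$)
$t{\left(Q,n \right)} = \frac{1}{2}$ ($t{\left(Q,n \right)} = \frac{1}{-3 + 5} = \frac{1}{2}$)
$c{\left(g,x \right)} = \frac{1}{2}$
$z = 45822$
$\frac{c{\left(102,253 \right)}}{\frac{1}{z + 49725}} = \frac{1}{2 \frac{1}{45822 + 49725}} = \frac{1}{2 \cdot \frac{1}{95547}} = \frac{\frac{1}{\frac{1}{95547}}}{2} = \frac{1}{2} \cdot 95547 = \frac{95547}{2}$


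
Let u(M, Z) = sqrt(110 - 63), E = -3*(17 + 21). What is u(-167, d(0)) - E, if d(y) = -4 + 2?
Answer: 114 + sqrt(47) ≈ 120.86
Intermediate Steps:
d(y) = -2
E = -114 (E = -3*38 = -114)
u(M, Z) = sqrt(47)
u(-167, d(0)) - E = sqrt(47) - 1*(-114) = sqrt(47) + 114 = 114 + sqrt(47)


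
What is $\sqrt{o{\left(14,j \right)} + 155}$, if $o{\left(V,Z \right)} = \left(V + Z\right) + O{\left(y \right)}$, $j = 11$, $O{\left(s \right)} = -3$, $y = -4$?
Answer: $\sqrt{177} \approx 13.304$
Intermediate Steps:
$o{\left(V,Z \right)} = -3 + V + Z$ ($o{\left(V,Z \right)} = \left(V + Z\right) - 3 = -3 + V + Z$)
$\sqrt{o{\left(14,j \right)} + 155} = \sqrt{\left(-3 + 14 + 11\right) + 155} = \sqrt{22 + 155} = \sqrt{177}$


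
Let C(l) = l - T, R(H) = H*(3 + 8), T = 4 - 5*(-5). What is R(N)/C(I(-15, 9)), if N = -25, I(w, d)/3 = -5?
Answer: 25/4 ≈ 6.2500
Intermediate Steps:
I(w, d) = -15 (I(w, d) = 3*(-5) = -15)
T = 29 (T = 4 + 25 = 29)
R(H) = 11*H (R(H) = H*11 = 11*H)
C(l) = -29 + l (C(l) = l - 1*29 = l - 29 = -29 + l)
R(N)/C(I(-15, 9)) = (11*(-25))/(-29 - 15) = -275/(-44) = -275*(-1/44) = 25/4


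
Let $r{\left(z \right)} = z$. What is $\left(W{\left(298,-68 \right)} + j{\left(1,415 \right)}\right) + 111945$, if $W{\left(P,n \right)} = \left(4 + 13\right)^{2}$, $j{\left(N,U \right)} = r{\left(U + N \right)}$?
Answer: $112650$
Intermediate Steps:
$j{\left(N,U \right)} = N + U$ ($j{\left(N,U \right)} = U + N = N + U$)
$W{\left(P,n \right)} = 289$ ($W{\left(P,n \right)} = 17^{2} = 289$)
$\left(W{\left(298,-68 \right)} + j{\left(1,415 \right)}\right) + 111945 = \left(289 + \left(1 + 415\right)\right) + 111945 = \left(289 + 416\right) + 111945 = 705 + 111945 = 112650$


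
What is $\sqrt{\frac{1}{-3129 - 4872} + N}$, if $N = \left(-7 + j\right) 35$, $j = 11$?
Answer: $\frac{\sqrt{995803571}}{2667} \approx 11.832$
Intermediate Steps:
$N = 140$ ($N = \left(-7 + 11\right) 35 = 4 \cdot 35 = 140$)
$\sqrt{\frac{1}{-3129 - 4872} + N} = \sqrt{\frac{1}{-3129 - 4872} + 140} = \sqrt{\frac{1}{-8001} + 140} = \sqrt{- \frac{1}{8001} + 140} = \sqrt{\frac{1120139}{8001}} = \frac{\sqrt{995803571}}{2667}$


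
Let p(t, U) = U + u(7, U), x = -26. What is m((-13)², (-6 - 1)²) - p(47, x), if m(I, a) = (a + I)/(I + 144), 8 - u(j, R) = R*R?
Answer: 217440/313 ≈ 694.70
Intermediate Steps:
u(j, R) = 8 - R² (u(j, R) = 8 - R*R = 8 - R²)
p(t, U) = 8 + U - U² (p(t, U) = U + (8 - U²) = 8 + U - U²)
m(I, a) = (I + a)/(144 + I)
m((-13)², (-6 - 1)²) - p(47, x) = ((-13)² + (-6 - 1)²)/(144 + (-13)²) - (8 - 26 - 1*(-26)²) = (169 + (-7)²)/(144 + 169) - (8 - 26 - 1*676) = (169 + 49)/313 - (8 - 26 - 676) = (1/313)*218 - 1*(-694) = 218/313 + 694 = 217440/313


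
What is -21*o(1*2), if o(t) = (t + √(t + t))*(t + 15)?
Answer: -1428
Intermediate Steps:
o(t) = (15 + t)*(t + √2*√t) (o(t) = (t + √(2*t))*(15 + t) = (t + √2*√t)*(15 + t) = (15 + t)*(t + √2*√t))
-21*o(1*2) = -21*((1*2)² + 15*(1*2) + √2*(1*2)^(3/2) + 15*√2*√(1*2)) = -21*(2² + 15*2 + √2*2^(3/2) + 15*√2*√2) = -21*(4 + 30 + √2*(2*√2) + 30) = -21*(4 + 30 + 4 + 30) = -21*68 = -1428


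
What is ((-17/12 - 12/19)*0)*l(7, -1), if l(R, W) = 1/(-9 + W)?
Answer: 0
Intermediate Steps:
((-17/12 - 12/19)*0)*l(7, -1) = ((-17/12 - 12/19)*0)/(-9 - 1) = ((-17*1/12 - 12*1/19)*0)/(-10) = ((-17/12 - 12/19)*0)*(-1/10) = -467/228*0*(-1/10) = 0*(-1/10) = 0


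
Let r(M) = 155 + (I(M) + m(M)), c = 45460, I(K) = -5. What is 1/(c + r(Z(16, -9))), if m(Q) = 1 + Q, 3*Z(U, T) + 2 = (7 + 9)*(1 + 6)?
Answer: 3/136943 ≈ 2.1907e-5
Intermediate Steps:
Z(U, T) = 110/3 (Z(U, T) = -⅔ + ((7 + 9)*(1 + 6))/3 = -⅔ + (16*7)/3 = -⅔ + (⅓)*112 = -⅔ + 112/3 = 110/3)
r(M) = 151 + M (r(M) = 155 + (-5 + (1 + M)) = 155 + (-4 + M) = 151 + M)
1/(c + r(Z(16, -9))) = 1/(45460 + (151 + 110/3)) = 1/(45460 + 563/3) = 1/(136943/3) = 3/136943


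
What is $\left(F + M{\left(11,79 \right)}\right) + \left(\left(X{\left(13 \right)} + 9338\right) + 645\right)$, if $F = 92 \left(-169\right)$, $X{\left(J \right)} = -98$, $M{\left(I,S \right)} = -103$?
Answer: $-5766$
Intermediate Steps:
$F = -15548$
$\left(F + M{\left(11,79 \right)}\right) + \left(\left(X{\left(13 \right)} + 9338\right) + 645\right) = \left(-15548 - 103\right) + \left(\left(-98 + 9338\right) + 645\right) = -15651 + \left(9240 + 645\right) = -15651 + 9885 = -5766$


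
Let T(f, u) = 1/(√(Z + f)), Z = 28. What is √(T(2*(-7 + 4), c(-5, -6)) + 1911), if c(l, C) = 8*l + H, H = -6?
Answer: √(924924 + 22*√22)/22 ≈ 43.717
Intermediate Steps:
c(l, C) = -6 + 8*l (c(l, C) = 8*l - 6 = -6 + 8*l)
T(f, u) = (28 + f)^(-½) (T(f, u) = 1/(√(28 + f)) = (28 + f)^(-½))
√(T(2*(-7 + 4), c(-5, -6)) + 1911) = √((28 + 2*(-7 + 4))^(-½) + 1911) = √((28 + 2*(-3))^(-½) + 1911) = √((28 - 6)^(-½) + 1911) = √(22^(-½) + 1911) = √(√22/22 + 1911) = √(1911 + √22/22)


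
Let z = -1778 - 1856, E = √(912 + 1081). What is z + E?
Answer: -3634 + √1993 ≈ -3589.4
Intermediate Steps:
E = √1993 ≈ 44.643
z = -3634
z + E = -3634 + √1993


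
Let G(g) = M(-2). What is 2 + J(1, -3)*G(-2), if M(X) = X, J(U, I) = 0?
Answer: 2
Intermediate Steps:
G(g) = -2
2 + J(1, -3)*G(-2) = 2 + 0*(-2) = 2 + 0 = 2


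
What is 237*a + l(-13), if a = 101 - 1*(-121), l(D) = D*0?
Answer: 52614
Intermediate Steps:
l(D) = 0
a = 222 (a = 101 + 121 = 222)
237*a + l(-13) = 237*222 + 0 = 52614 + 0 = 52614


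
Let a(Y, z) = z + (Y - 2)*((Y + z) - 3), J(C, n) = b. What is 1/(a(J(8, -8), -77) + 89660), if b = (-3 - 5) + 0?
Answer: 1/90463 ≈ 1.1054e-5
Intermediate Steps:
b = -8 (b = -8 + 0 = -8)
J(C, n) = -8
a(Y, z) = z + (-2 + Y)*(-3 + Y + z)
1/(a(J(8, -8), -77) + 89660) = 1/((6 + (-8)**2 - 1*(-77) - 5*(-8) - 8*(-77)) + 89660) = 1/((6 + 64 + 77 + 40 + 616) + 89660) = 1/(803 + 89660) = 1/90463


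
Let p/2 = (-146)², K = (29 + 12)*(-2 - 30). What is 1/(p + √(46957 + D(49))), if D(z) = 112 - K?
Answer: 42632/1817439043 - √48381/1817439043 ≈ 2.3336e-5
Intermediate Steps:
K = -1312 (K = 41*(-32) = -1312)
D(z) = 1424 (D(z) = 112 - 1*(-1312) = 112 + 1312 = 1424)
p = 42632 (p = 2*(-146)² = 2*21316 = 42632)
1/(p + √(46957 + D(49))) = 1/(42632 + √(46957 + 1424)) = 1/(42632 + √48381)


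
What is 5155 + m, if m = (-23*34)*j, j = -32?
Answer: 30179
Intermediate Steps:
m = 25024 (m = -23*34*(-32) = -782*(-32) = 25024)
5155 + m = 5155 + 25024 = 30179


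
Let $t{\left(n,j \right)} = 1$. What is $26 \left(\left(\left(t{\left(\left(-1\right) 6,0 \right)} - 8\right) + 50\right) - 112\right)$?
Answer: $-1794$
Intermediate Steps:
$26 \left(\left(\left(t{\left(\left(-1\right) 6,0 \right)} - 8\right) + 50\right) - 112\right) = 26 \left(\left(\left(1 - 8\right) + 50\right) - 112\right) = 26 \left(\left(-7 + 50\right) - 112\right) = 26 \left(43 - 112\right) = 26 \left(-69\right) = -1794$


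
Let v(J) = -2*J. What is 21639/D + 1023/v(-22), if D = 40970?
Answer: 1948383/81940 ≈ 23.778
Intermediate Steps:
21639/D + 1023/v(-22) = 21639/40970 + 1023/((-2*(-22))) = 21639*(1/40970) + 1023/44 = 21639/40970 + 1023*(1/44) = 21639/40970 + 93/4 = 1948383/81940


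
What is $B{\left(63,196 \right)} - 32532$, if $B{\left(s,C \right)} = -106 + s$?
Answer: $-32575$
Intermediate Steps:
$B{\left(63,196 \right)} - 32532 = \left(-106 + 63\right) - 32532 = -43 - 32532 = -32575$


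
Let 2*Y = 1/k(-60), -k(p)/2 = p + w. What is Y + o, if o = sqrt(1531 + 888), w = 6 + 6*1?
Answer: 1/192 + sqrt(2419) ≈ 49.189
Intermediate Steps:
w = 12 (w = 6 + 6 = 12)
k(p) = -24 - 2*p (k(p) = -2*(p + 12) = -2*(12 + p) = -24 - 2*p)
Y = 1/192 (Y = 1/(2*(-24 - 2*(-60))) = 1/(2*(-24 + 120)) = (1/2)/96 = (1/2)*(1/96) = 1/192 ≈ 0.0052083)
o = sqrt(2419) ≈ 49.183
Y + o = 1/192 + sqrt(2419)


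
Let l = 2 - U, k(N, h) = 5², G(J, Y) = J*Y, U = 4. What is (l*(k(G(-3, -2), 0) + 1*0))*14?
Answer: -700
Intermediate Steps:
k(N, h) = 25
l = -2 (l = 2 - 1*4 = 2 - 4 = -2)
(l*(k(G(-3, -2), 0) + 1*0))*14 = -2*(25 + 1*0)*14 = -2*(25 + 0)*14 = -2*25*14 = -50*14 = -700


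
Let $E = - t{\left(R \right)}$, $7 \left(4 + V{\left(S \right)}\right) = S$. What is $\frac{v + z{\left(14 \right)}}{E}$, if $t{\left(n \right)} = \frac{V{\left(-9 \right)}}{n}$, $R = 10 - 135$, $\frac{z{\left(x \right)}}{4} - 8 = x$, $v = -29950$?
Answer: $\frac{26129250}{37} \approx 7.062 \cdot 10^{5}$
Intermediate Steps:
$z{\left(x \right)} = 32 + 4 x$
$V{\left(S \right)} = -4 + \frac{S}{7}$
$R = -125$
$t{\left(n \right)} = - \frac{37}{7 n}$ ($t{\left(n \right)} = \frac{-4 + \frac{1}{7} \left(-9\right)}{n} = \frac{-4 - \frac{9}{7}}{n} = - \frac{37}{7 n}$)
$E = - \frac{37}{875}$ ($E = - \frac{-37}{7 \left(-125\right)} = - \frac{\left(-37\right) \left(-1\right)}{7 \cdot 125} = \left(-1\right) \frac{37}{875} = - \frac{37}{875} \approx -0.042286$)
$\frac{v + z{\left(14 \right)}}{E} = \frac{-29950 + \left(32 + 4 \cdot 14\right)}{- \frac{37}{875}} = \left(-29950 + \left(32 + 56\right)\right) \left(- \frac{875}{37}\right) = \left(-29950 + 88\right) \left(- \frac{875}{37}\right) = \left(-29862\right) \left(- \frac{875}{37}\right) = \frac{26129250}{37}$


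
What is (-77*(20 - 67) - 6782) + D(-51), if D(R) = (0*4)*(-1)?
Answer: -3163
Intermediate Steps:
D(R) = 0 (D(R) = 0*(-1) = 0)
(-77*(20 - 67) - 6782) + D(-51) = (-77*(20 - 67) - 6782) + 0 = (-77*(-47) - 6782) + 0 = (3619 - 6782) + 0 = -3163 + 0 = -3163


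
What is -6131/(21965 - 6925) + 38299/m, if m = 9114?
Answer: 260069513/68537280 ≈ 3.7946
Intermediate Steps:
-6131/(21965 - 6925) + 38299/m = -6131/(21965 - 6925) + 38299/9114 = -6131/15040 + 38299*(1/9114) = -6131*1/15040 + 38299/9114 = -6131/15040 + 38299/9114 = 260069513/68537280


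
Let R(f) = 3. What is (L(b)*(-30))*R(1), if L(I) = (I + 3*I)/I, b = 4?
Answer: -360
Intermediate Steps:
L(I) = 4 (L(I) = (4*I)/I = 4)
(L(b)*(-30))*R(1) = (4*(-30))*3 = -120*3 = -360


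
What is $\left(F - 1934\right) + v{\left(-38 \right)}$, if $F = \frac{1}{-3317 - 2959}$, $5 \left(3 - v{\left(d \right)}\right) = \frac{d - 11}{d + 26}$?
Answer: $- \frac{5051701}{2615} \approx -1931.8$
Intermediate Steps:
$v{\left(d \right)} = 3 - \frac{-11 + d}{5 \left(26 + d\right)}$ ($v{\left(d \right)} = 3 - \frac{\left(d - 11\right) \frac{1}{d + 26}}{5} = 3 - \frac{\left(-11 + d\right) \frac{1}{26 + d}}{5} = 3 - \frac{\frac{1}{26 + d} \left(-11 + d\right)}{5} = 3 - \frac{-11 + d}{5 \left(26 + d\right)}$)
$F = - \frac{1}{6276}$ ($F = \frac{1}{-6276} = - \frac{1}{6276} \approx -0.00015934$)
$\left(F - 1934\right) + v{\left(-38 \right)} = \left(- \frac{1}{6276} - 1934\right) + \frac{401 + 14 \left(-38\right)}{5 \left(26 - 38\right)} = - \frac{12137785}{6276} + \frac{401 - 532}{5 \left(-12\right)} = - \frac{12137785}{6276} + \frac{1}{5} \left(- \frac{1}{12}\right) \left(-131\right) = - \frac{12137785}{6276} + \frac{131}{60} = - \frac{5051701}{2615}$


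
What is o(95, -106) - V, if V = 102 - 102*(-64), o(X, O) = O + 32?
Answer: -6704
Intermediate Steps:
o(X, O) = 32 + O
V = 6630 (V = 102 + 6528 = 6630)
o(95, -106) - V = (32 - 106) - 1*6630 = -74 - 6630 = -6704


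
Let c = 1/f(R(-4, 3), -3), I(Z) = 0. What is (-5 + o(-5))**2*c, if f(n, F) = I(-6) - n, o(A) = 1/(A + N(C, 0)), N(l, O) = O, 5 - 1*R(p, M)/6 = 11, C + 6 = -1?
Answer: 169/225 ≈ 0.75111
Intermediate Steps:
C = -7 (C = -6 - 1 = -7)
R(p, M) = -36 (R(p, M) = 30 - 6*11 = 30 - 66 = -36)
o(A) = 1/A (o(A) = 1/(A + 0) = 1/A)
f(n, F) = -n (f(n, F) = 0 - n = -n)
c = 1/36 (c = 1/(-1*(-36)) = 1/36 ≈ 0.027778)
(-5 + o(-5))**2*c = (-5 + 1/(-5))**2*(1/36) = (-5 - 1/5)**2*(1/36) = (-26/5)**2*(1/36) = (676/25)*(1/36) = 169/225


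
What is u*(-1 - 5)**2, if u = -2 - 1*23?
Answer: -900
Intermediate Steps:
u = -25 (u = -2 - 23 = -25)
u*(-1 - 5)**2 = -25*(-1 - 5)**2 = -25*(-6)**2 = -25*36 = -900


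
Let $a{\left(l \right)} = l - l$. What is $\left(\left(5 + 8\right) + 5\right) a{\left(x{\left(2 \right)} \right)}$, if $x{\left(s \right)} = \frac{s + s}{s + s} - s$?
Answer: $0$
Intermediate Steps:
$x{\left(s \right)} = 1 - s$ ($x{\left(s \right)} = \frac{2 s}{2 s} - s = 2 s \frac{1}{2 s} - s = 1 - s$)
$a{\left(l \right)} = 0$
$\left(\left(5 + 8\right) + 5\right) a{\left(x{\left(2 \right)} \right)} = \left(\left(5 + 8\right) + 5\right) 0 = \left(13 + 5\right) 0 = 18 \cdot 0 = 0$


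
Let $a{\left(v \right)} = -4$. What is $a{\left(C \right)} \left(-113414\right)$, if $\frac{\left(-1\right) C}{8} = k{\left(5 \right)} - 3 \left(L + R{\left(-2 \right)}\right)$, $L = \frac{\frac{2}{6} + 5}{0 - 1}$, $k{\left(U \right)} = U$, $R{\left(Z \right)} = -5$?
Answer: $453656$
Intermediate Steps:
$L = - \frac{16}{3}$ ($L = \frac{2 \cdot \frac{1}{6} + 5}{-1} = \left(\frac{1}{3} + 5\right) \left(-1\right) = \frac{16}{3} \left(-1\right) = - \frac{16}{3} \approx -5.3333$)
$C = -288$ ($C = - 8 \left(5 - 3 \left(- \frac{16}{3} - 5\right)\right) = - 8 \left(5 - -31\right) = - 8 \left(5 + 31\right) = \left(-8\right) 36 = -288$)
$a{\left(C \right)} \left(-113414\right) = \left(-4\right) \left(-113414\right) = 453656$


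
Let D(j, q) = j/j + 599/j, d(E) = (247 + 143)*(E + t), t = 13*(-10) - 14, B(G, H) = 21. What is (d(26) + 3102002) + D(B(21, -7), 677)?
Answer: 64176242/21 ≈ 3.0560e+6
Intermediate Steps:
t = -144 (t = -130 - 14 = -144)
d(E) = -56160 + 390*E (d(E) = (247 + 143)*(E - 144) = 390*(-144 + E) = -56160 + 390*E)
D(j, q) = 1 + 599/j
(d(26) + 3102002) + D(B(21, -7), 677) = ((-56160 + 390*26) + 3102002) + (599 + 21)/21 = ((-56160 + 10140) + 3102002) + (1/21)*620 = (-46020 + 3102002) + 620/21 = 3055982 + 620/21 = 64176242/21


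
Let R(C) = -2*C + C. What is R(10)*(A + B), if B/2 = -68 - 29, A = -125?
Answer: 3190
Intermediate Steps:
R(C) = -C
B = -194 (B = 2*(-68 - 29) = 2*(-97) = -194)
R(10)*(A + B) = (-1*10)*(-125 - 194) = -10*(-319) = 3190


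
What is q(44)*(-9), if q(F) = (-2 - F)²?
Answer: -19044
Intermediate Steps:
q(44)*(-9) = (2 + 44)²*(-9) = 46²*(-9) = 2116*(-9) = -19044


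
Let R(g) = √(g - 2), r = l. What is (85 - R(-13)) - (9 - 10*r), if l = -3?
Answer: 46 - I*√15 ≈ 46.0 - 3.873*I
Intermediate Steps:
r = -3
R(g) = √(-2 + g)
(85 - R(-13)) - (9 - 10*r) = (85 - √(-2 - 13)) - (9 - 10*(-3)) = (85 - √(-15)) - (9 + 30) = (85 - I*√15) - 1*39 = (85 - I*√15) - 39 = 46 - I*√15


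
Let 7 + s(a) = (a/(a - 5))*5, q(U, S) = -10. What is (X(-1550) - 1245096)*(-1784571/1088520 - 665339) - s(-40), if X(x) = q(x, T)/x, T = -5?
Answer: 419310997266353789687/506161800 ≈ 8.2841e+11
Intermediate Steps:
X(x) = -10/x
s(a) = -7 + 5*a/(-5 + a) (s(a) = -7 + (a/(a - 5))*5 = -7 + (a/(-5 + a))*5 = -7 + 5*a/(-5 + a))
(X(-1550) - 1245096)*(-1784571/1088520 - 665339) - s(-40) = (-10/(-1550) - 1245096)*(-1784571/1088520 - 665339) - (35 - 2*(-40))/(-5 - 40) = (-10*(-1/1550) - 1245096)*(-1784571*1/1088520 - 665339) - (35 + 80)/(-45) = (1/155 - 1245096)*(-594857/362840 - 665339) - (-1)*115/45 = -192989879/155*(-241412197617/362840) - 1*(-23/9) = 46590110807228918343/56240200 + 23/9 = 419310997266353789687/506161800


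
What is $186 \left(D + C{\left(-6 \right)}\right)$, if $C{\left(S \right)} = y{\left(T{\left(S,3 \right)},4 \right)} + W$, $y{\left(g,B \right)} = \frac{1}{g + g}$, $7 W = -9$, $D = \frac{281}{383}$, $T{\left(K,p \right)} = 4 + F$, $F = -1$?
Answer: $- \frac{192169}{2681} \approx -71.678$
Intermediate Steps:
$T{\left(K,p \right)} = 3$ ($T{\left(K,p \right)} = 4 - 1 = 3$)
$D = \frac{281}{383}$ ($D = 281 \cdot \frac{1}{383} = \frac{281}{383} \approx 0.73368$)
$W = - \frac{9}{7}$ ($W = \frac{1}{7} \left(-9\right) = - \frac{9}{7} \approx -1.2857$)
$y{\left(g,B \right)} = \frac{1}{2 g}$
$C{\left(S \right)} = - \frac{47}{42}$ ($C{\left(S \right)} = \frac{1}{2 \cdot 3} - \frac{9}{7} = \frac{1}{2} \cdot \frac{1}{3} - \frac{9}{7} = \frac{1}{6} - \frac{9}{7} = - \frac{47}{42}$)
$186 \left(D + C{\left(-6 \right)}\right) = 186 \left(\frac{281}{383} - \frac{47}{42}\right) = 186 \left(- \frac{6199}{16086}\right) = - \frac{192169}{2681}$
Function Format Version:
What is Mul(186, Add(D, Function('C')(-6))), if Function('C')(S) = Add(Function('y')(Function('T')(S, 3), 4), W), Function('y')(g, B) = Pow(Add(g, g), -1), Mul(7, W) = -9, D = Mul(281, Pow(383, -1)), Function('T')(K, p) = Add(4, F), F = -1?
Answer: Rational(-192169, 2681) ≈ -71.678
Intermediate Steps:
Function('T')(K, p) = 3 (Function('T')(K, p) = Add(4, -1) = 3)
D = Rational(281, 383) (D = Mul(281, Rational(1, 383)) = Rational(281, 383) ≈ 0.73368)
W = Rational(-9, 7) (W = Mul(Rational(1, 7), -9) = Rational(-9, 7) ≈ -1.2857)
Function('y')(g, B) = Mul(Rational(1, 2), Pow(g, -1)) (Function('y')(g, B) = Pow(Mul(2, g), -1) = Mul(Rational(1, 2), Pow(g, -1)))
Function('C')(S) = Rational(-47, 42) (Function('C')(S) = Add(Mul(Rational(1, 2), Pow(3, -1)), Rational(-9, 7)) = Add(Mul(Rational(1, 2), Rational(1, 3)), Rational(-9, 7)) = Add(Rational(1, 6), Rational(-9, 7)) = Rational(-47, 42))
Mul(186, Add(D, Function('C')(-6))) = Mul(186, Add(Rational(281, 383), Rational(-47, 42))) = Mul(186, Rational(-6199, 16086)) = Rational(-192169, 2681)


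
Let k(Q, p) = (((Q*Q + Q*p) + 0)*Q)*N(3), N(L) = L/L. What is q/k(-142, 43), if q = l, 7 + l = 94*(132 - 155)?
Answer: 241/221804 ≈ 0.0010865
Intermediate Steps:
N(L) = 1
l = -2169 (l = -7 + 94*(132 - 155) = -7 + 94*(-23) = -7 - 2162 = -2169)
k(Q, p) = Q*(Q² + Q*p) (k(Q, p) = (((Q*Q + Q*p) + 0)*Q)*1 = (((Q² + Q*p) + 0)*Q)*1 = ((Q² + Q*p)*Q)*1 = (Q*(Q² + Q*p))*1 = Q*(Q² + Q*p))
q = -2169
q/k(-142, 43) = -2169*1/(20164*(-142 + 43)) = -2169/(20164*(-99)) = -2169/(-1996236) = -2169*(-1/1996236) = 241/221804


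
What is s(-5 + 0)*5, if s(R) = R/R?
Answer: 5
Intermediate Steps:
s(R) = 1
s(-5 + 0)*5 = 1*5 = 5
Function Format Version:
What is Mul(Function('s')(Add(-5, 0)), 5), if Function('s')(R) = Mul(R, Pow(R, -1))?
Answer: 5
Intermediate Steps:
Function('s')(R) = 1
Mul(Function('s')(Add(-5, 0)), 5) = Mul(1, 5) = 5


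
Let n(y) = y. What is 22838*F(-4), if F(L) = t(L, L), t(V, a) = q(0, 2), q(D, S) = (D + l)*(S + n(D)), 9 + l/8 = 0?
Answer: -3288672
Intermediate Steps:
l = -72 (l = -72 + 8*0 = -72 + 0 = -72)
q(D, S) = (-72 + D)*(D + S) (q(D, S) = (D - 72)*(S + D) = (-72 + D)*(D + S))
t(V, a) = -144 (t(V, a) = 0² - 72*0 - 72*2 + 0*2 = 0 + 0 - 144 + 0 = -144)
F(L) = -144
22838*F(-4) = 22838*(-144) = -3288672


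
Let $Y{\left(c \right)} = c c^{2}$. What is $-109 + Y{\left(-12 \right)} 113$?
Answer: $-195373$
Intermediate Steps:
$Y{\left(c \right)} = c^{3}$
$-109 + Y{\left(-12 \right)} 113 = -109 + \left(-12\right)^{3} \cdot 113 = -109 - 195264 = -195373$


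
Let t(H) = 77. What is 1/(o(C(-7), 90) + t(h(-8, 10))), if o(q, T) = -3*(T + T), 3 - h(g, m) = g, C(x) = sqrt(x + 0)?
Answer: -1/463 ≈ -0.0021598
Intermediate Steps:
C(x) = sqrt(x)
h(g, m) = 3 - g
o(q, T) = -6*T
1/(o(C(-7), 90) + t(h(-8, 10))) = 1/(-6*90 + 77) = 1/(-540 + 77) = 1/(-463) = -1/463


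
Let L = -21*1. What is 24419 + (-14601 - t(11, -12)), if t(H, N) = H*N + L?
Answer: 9971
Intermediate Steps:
L = -21
t(H, N) = -21 + H*N (t(H, N) = H*N - 21 = -21 + H*N)
24419 + (-14601 - t(11, -12)) = 24419 + (-14601 - (-21 + 11*(-12))) = 24419 + (-14601 - (-21 - 132)) = 24419 + (-14601 - 1*(-153)) = 24419 + (-14601 + 153) = 24419 - 14448 = 9971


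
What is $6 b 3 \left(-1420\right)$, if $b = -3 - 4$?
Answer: $178920$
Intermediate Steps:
$b = -7$ ($b = -3 - 4 = -7$)
$6 b 3 \left(-1420\right) = 6 \left(-7\right) 3 \left(-1420\right) = \left(-42\right) 3 \left(-1420\right) = \left(-126\right) \left(-1420\right) = 178920$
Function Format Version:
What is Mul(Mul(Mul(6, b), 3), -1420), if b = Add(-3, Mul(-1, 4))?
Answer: 178920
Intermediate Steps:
b = -7 (b = Add(-3, -4) = -7)
Mul(Mul(Mul(6, b), 3), -1420) = Mul(Mul(Mul(6, -7), 3), -1420) = Mul(Mul(-42, 3), -1420) = Mul(-126, -1420) = 178920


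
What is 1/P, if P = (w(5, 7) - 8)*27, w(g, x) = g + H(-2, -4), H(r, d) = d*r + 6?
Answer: 1/297 ≈ 0.0033670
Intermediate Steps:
H(r, d) = 6 + d*r
w(g, x) = 14 + g (w(g, x) = g + (6 - 4*(-2)) = g + (6 + 8) = g + 14 = 14 + g)
P = 297 (P = ((14 + 5) - 8)*27 = (19 - 8)*27 = 11*27 = 297)
1/P = 1/297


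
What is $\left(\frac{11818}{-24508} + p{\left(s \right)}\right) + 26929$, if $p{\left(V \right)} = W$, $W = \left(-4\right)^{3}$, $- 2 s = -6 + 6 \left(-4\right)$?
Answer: $\frac{329197801}{12254} \approx 26865.0$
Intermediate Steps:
$s = 15$ ($s = - \frac{-6 + 6 \left(-4\right)}{2} = - \frac{-6 - 24}{2} = \left(- \frac{1}{2}\right) \left(-30\right) = 15$)
$W = -64$
$p{\left(V \right)} = -64$
$\left(\frac{11818}{-24508} + p{\left(s \right)}\right) + 26929 = \left(\frac{11818}{-24508} - 64\right) + 26929 = \left(11818 \left(- \frac{1}{24508}\right) - 64\right) + 26929 = \left(- \frac{5909}{12254} - 64\right) + 26929 = - \frac{790165}{12254} + 26929 = \frac{329197801}{12254}$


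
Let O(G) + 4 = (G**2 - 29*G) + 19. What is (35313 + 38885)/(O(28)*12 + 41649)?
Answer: 74198/41493 ≈ 1.7882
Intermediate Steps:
O(G) = 15 + G**2 - 29*G (O(G) = -4 + ((G**2 - 29*G) + 19) = -4 + (19 + G**2 - 29*G) = 15 + G**2 - 29*G)
(35313 + 38885)/(O(28)*12 + 41649) = (35313 + 38885)/((15 + 28**2 - 29*28)*12 + 41649) = 74198/((15 + 784 - 812)*12 + 41649) = 74198/(-13*12 + 41649) = 74198/(-156 + 41649) = 74198/41493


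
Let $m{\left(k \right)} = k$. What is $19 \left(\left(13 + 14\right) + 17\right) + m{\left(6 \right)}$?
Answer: $842$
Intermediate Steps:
$19 \left(\left(13 + 14\right) + 17\right) + m{\left(6 \right)} = 19 \left(\left(13 + 14\right) + 17\right) + 6 = 19 \left(27 + 17\right) + 6 = 19 \cdot 44 + 6 = 836 + 6 = 842$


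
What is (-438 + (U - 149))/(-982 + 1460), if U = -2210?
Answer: -2797/478 ≈ -5.8515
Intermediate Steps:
(-438 + (U - 149))/(-982 + 1460) = (-438 + (-2210 - 149))/(-982 + 1460) = (-438 - 2359)/478 = -2797*1/478 = -2797/478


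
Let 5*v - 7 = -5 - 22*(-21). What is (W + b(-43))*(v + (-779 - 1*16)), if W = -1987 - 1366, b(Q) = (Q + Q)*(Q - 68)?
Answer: -21743623/5 ≈ -4.3487e+6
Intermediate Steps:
b(Q) = 2*Q*(-68 + Q) (b(Q) = (2*Q)*(-68 + Q) = 2*Q*(-68 + Q))
W = -3353
v = 464/5 (v = 7/5 + (-5 - 22*(-21))/5 = 7/5 + (-5 + 462)/5 = 7/5 + (⅕)*457 = 7/5 + 457/5 = 464/5 ≈ 92.800)
(W + b(-43))*(v + (-779 - 1*16)) = (-3353 + 2*(-43)*(-68 - 43))*(464/5 + (-779 - 1*16)) = (-3353 + 2*(-43)*(-111))*(464/5 + (-779 - 16)) = (-3353 + 9546)*(464/5 - 795) = 6193*(-3511/5) = -21743623/5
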